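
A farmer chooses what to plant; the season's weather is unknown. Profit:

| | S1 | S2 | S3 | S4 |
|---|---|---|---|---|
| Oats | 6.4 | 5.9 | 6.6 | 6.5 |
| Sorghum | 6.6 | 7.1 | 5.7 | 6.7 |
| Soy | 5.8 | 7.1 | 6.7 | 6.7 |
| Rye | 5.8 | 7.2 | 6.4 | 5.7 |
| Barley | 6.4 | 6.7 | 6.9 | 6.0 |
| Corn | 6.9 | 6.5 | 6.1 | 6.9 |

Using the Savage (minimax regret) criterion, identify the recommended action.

Column bests: S1=6.9, S2=7.2, S3=6.9, S4=6.9.
Oats regrets: 0.5, 1.3, 0.3, 0.4 → max 1.3
Sorghum regrets: 0.3, 0.1, 1.2, 0.2 → max 1.2
Soy regrets: 1.1, 0.1, 0.2, 0.2 → max 1.1
Rye regrets: 1.1, 0.0, 0.5, 1.2 → max 1.2
Barley regrets: 0.5, 0.5, 0.0, 0.9 → max 0.9
Corn regrets: 0.0, 0.7, 0.8, 0.0 → max 0.8
Smallest max regret = 0.8 → Corn.

Corn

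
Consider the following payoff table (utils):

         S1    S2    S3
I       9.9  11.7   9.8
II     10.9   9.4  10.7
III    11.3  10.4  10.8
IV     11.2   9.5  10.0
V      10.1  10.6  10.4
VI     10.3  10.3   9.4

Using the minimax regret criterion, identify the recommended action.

V

Column bests: S1=11.3, S2=11.7, S3=10.8.
I regrets: 1.4, 0.0, 1.0 → max 1.4
II regrets: 0.4, 2.3, 0.1 → max 2.3
III regrets: 0.0, 1.3, 0.0 → max 1.3
IV regrets: 0.1, 2.2, 0.8 → max 2.2
V regrets: 1.2, 1.1, 0.4 → max 1.2
VI regrets: 1.0, 1.4, 1.4 → max 1.4
Smallest max regret = 1.2 → V.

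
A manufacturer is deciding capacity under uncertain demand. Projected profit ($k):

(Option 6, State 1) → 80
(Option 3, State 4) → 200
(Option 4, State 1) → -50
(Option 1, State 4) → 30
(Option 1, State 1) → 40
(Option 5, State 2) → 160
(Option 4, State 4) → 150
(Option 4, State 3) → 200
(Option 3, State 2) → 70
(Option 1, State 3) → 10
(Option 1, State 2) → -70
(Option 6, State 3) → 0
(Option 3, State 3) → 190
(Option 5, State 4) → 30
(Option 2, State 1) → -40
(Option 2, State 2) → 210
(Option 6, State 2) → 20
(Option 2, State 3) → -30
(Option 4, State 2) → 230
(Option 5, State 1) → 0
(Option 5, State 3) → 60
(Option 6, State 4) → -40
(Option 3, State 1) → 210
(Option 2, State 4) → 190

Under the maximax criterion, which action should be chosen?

Row maxima: Option 1=40, Option 2=210, Option 3=210, Option 4=230, Option 5=160, Option 6=80
Best best-case = 230 → Option 4.

Option 4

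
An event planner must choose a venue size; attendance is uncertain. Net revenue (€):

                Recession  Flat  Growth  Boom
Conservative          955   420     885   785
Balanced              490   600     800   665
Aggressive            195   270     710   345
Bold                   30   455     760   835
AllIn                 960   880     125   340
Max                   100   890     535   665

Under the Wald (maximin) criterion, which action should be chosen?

Row minima: Conservative=420, Balanced=490, Aggressive=195, Bold=30, AllIn=125, Max=100
Best worst-case = 490 → Balanced.

Balanced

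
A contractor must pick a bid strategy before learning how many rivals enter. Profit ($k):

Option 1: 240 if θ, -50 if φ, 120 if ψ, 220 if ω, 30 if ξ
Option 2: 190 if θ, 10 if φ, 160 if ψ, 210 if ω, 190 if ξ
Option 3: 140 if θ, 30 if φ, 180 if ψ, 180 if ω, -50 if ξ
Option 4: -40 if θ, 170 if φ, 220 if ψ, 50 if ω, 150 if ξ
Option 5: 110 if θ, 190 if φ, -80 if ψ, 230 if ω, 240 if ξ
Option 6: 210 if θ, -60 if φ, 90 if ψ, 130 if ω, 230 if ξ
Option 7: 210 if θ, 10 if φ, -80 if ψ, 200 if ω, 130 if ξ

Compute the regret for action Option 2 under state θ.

Best payoff under θ is 240.
Regret = 240 − 190 = 50.

50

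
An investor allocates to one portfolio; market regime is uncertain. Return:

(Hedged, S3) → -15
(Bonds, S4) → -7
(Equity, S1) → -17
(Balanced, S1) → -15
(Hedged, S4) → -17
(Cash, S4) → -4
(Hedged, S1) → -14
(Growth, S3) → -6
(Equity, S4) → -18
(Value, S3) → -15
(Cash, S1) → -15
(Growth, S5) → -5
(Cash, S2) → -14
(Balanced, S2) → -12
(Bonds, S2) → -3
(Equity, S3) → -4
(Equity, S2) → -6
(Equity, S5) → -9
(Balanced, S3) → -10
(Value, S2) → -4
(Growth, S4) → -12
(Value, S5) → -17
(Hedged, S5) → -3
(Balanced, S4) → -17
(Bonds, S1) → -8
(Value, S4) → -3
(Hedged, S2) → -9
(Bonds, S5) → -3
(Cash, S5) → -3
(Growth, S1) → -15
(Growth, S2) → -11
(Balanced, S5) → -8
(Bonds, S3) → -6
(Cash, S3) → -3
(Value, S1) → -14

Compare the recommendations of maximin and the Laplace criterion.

maximin → Bonds; laplace → Bonds (agree)

Row minima: Growth=-15, Hedged=-17, Equity=-18, Value=-17, Balanced=-17, Cash=-15, Bonds=-8
Best worst-case = -8 → Bonds.
Row averages: Growth=-9.8, Hedged=-11.6, Equity=-10.8, Value=-10.6, Balanced=-12.4, Cash=-7.8, Bonds=-5.4
Highest average = -5.4 → Bonds.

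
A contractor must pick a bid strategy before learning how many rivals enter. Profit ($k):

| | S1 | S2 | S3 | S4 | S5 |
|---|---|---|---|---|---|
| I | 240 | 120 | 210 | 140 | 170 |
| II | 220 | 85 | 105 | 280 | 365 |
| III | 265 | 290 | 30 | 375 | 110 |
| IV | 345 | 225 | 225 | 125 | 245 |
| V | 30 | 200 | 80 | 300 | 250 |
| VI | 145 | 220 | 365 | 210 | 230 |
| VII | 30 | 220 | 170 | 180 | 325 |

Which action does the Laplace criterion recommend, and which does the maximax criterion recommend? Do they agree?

laplace → VI; maximax → III (disagree)

Row averages: I=176, II=211, III=214, IV=233, V=172, VI=234, VII=185
Highest average = 234 → VI.
Row maxima: I=240, II=365, III=375, IV=345, V=300, VI=365, VII=325
Best best-case = 375 → III.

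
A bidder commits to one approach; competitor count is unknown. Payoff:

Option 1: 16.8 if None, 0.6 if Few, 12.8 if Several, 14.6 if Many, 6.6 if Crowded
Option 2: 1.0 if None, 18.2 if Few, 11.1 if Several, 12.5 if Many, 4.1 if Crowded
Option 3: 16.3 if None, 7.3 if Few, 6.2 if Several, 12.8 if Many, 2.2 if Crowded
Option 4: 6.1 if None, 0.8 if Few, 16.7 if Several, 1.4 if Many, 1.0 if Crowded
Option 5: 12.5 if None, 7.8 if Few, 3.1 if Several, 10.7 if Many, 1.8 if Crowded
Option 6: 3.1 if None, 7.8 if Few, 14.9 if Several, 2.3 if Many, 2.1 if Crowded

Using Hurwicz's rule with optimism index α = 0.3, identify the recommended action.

Option 1: 0.3·16.8 + 0.7·0.6 = 5.46
Option 2: 0.3·18.2 + 0.7·1.0 = 6.16
Option 3: 0.3·16.3 + 0.7·2.2 = 6.43
Option 4: 0.3·16.7 + 0.7·0.8 = 5.57
Option 5: 0.3·12.5 + 0.7·1.8 = 5.01
Option 6: 0.3·14.9 + 0.7·2.1 = 5.94
Highest Hurwicz score = 6.43 → Option 3.

Option 3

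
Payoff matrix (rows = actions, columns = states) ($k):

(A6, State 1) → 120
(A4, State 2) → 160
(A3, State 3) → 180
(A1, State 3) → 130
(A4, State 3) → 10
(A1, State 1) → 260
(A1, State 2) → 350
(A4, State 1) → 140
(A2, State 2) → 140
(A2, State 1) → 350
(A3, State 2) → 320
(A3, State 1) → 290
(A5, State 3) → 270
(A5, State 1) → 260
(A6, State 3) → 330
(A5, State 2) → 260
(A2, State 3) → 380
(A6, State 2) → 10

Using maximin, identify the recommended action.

A5

Row minima: A1=130, A2=140, A3=180, A4=10, A5=260, A6=10
Best worst-case = 260 → A5.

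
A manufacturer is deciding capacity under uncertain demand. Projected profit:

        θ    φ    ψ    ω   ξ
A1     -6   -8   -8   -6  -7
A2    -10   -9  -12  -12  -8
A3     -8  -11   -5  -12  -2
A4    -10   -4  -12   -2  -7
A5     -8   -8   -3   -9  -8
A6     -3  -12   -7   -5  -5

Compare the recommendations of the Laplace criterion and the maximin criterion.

laplace → A6; maximin → A1 (disagree)

Row averages: A1=-7, A2=-10.2, A3=-7.6, A4=-7, A5=-7.2, A6=-6.4
Highest average = -6.4 → A6.
Row minima: A1=-8, A2=-12, A3=-12, A4=-12, A5=-9, A6=-12
Best worst-case = -8 → A1.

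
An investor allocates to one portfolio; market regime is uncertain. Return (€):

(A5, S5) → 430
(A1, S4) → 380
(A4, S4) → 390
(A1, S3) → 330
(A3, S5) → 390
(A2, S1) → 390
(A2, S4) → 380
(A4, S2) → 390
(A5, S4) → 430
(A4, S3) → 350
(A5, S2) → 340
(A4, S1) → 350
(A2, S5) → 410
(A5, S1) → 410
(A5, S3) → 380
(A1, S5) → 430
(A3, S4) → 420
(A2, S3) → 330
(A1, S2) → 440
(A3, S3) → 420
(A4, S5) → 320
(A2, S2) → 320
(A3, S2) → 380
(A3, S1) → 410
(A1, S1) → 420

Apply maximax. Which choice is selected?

Row maxima: A1=440, A2=410, A3=420, A4=390, A5=430
Best best-case = 440 → A1.

A1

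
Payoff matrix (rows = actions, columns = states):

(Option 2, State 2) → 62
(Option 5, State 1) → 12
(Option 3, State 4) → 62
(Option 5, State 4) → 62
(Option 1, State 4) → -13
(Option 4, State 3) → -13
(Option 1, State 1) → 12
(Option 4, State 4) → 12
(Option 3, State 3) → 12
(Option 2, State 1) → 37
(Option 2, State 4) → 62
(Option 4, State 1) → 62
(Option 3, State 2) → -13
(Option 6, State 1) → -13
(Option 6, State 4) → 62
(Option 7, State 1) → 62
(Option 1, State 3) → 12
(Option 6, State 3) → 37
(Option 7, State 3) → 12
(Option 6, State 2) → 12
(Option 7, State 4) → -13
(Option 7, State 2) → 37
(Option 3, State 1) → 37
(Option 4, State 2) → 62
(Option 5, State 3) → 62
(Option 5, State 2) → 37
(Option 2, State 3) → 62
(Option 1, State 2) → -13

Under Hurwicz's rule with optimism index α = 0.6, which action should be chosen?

Option 2

Option 1: 0.6·12 + 0.4·(-13) = 2
Option 2: 0.6·62 + 0.4·37 = 52
Option 3: 0.6·62 + 0.4·(-13) = 32
Option 4: 0.6·62 + 0.4·(-13) = 32
Option 5: 0.6·62 + 0.4·12 = 42
Option 6: 0.6·62 + 0.4·(-13) = 32
Option 7: 0.6·62 + 0.4·(-13) = 32
Highest Hurwicz score = 52 → Option 2.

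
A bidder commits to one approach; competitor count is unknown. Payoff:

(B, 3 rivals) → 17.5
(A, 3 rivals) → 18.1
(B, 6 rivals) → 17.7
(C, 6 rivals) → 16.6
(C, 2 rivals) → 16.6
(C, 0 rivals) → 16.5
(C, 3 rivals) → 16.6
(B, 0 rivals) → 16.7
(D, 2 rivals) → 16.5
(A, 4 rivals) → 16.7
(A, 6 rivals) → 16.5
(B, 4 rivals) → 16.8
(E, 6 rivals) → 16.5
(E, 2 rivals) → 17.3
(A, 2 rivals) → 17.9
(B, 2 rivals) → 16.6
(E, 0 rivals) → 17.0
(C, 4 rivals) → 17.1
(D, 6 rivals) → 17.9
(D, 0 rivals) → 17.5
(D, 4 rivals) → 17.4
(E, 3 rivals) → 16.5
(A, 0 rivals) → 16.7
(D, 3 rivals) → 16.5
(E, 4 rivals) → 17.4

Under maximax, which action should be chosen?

Row maxima: A=18.1, B=17.7, C=17.1, D=17.9, E=17.4
Best best-case = 18.1 → A.

A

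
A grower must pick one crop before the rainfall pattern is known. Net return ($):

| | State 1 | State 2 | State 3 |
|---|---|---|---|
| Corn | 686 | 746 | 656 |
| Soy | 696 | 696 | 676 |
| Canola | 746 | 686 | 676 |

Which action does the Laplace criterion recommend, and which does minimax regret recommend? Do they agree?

laplace → Canola; minimax regret → Soy (disagree)

Row averages: Corn=696, Soy=2068/3, Canola=2108/3
Highest average = 2108/3 → Canola.
Column bests: State 1=746, State 2=746, State 3=676.
Corn regrets: 60, 0, 20 → max 60
Soy regrets: 50, 50, 0 → max 50
Canola regrets: 0, 60, 0 → max 60
Smallest max regret = 50 → Soy.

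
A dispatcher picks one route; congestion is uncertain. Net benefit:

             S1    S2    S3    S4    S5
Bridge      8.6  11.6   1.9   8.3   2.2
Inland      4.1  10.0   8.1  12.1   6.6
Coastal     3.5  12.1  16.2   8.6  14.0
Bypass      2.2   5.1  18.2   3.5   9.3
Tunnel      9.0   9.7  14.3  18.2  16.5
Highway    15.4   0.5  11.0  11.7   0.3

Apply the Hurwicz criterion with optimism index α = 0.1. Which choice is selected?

Tunnel

Bridge: 0.1·11.6 + 0.9·1.9 = 2.87
Inland: 0.1·12.1 + 0.9·4.1 = 4.9
Coastal: 0.1·16.2 + 0.9·3.5 = 4.77
Bypass: 0.1·18.2 + 0.9·2.2 = 3.8
Tunnel: 0.1·18.2 + 0.9·9.0 = 9.92
Highway: 0.1·15.4 + 0.9·0.3 = 1.81
Highest Hurwicz score = 9.92 → Tunnel.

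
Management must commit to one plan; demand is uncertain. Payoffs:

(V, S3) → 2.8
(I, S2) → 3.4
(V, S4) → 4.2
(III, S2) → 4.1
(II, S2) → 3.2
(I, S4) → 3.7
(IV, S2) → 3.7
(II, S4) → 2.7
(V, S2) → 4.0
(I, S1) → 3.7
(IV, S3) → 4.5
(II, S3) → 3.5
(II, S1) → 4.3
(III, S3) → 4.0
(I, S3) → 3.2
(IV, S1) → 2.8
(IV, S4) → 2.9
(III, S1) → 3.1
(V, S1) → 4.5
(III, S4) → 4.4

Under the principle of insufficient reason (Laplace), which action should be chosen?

III

Row averages: I=3.5, II=3.425, III=3.9, IV=3.475, V=3.875
Highest average = 3.9 → III.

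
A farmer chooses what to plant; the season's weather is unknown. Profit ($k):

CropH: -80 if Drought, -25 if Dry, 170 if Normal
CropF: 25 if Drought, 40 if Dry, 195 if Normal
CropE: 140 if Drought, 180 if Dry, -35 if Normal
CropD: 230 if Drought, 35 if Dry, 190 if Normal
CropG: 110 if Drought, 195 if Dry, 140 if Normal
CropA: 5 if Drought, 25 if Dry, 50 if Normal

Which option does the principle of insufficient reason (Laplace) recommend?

Row averages: CropH=65/3, CropF=260/3, CropE=95, CropD=455/3, CropG=445/3, CropA=80/3
Highest average = 455/3 → CropD.

CropD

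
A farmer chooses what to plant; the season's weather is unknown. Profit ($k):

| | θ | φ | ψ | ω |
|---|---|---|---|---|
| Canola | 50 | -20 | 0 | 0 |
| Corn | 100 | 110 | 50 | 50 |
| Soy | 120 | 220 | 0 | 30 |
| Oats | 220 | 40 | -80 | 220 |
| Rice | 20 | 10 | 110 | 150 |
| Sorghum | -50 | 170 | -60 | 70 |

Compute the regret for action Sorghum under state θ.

270

Best payoff under θ is 220.
Regret = 220 − (-50) = 270.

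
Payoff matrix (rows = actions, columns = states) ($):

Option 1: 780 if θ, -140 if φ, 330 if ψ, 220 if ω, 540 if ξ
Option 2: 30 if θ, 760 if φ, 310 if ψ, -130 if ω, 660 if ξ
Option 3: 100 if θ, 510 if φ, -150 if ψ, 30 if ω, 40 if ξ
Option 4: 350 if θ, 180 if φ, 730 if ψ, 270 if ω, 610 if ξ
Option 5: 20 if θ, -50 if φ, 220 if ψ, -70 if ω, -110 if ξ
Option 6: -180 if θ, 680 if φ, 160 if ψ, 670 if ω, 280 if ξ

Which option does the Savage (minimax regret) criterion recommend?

Column bests: θ=780, φ=760, ψ=730, ω=670, ξ=660.
Option 1 regrets: 0, 900, 400, 450, 120 → max 900
Option 2 regrets: 750, 0, 420, 800, 0 → max 800
Option 3 regrets: 680, 250, 880, 640, 620 → max 880
Option 4 regrets: 430, 580, 0, 400, 50 → max 580
Option 5 regrets: 760, 810, 510, 740, 770 → max 810
Option 6 regrets: 960, 80, 570, 0, 380 → max 960
Smallest max regret = 580 → Option 4.

Option 4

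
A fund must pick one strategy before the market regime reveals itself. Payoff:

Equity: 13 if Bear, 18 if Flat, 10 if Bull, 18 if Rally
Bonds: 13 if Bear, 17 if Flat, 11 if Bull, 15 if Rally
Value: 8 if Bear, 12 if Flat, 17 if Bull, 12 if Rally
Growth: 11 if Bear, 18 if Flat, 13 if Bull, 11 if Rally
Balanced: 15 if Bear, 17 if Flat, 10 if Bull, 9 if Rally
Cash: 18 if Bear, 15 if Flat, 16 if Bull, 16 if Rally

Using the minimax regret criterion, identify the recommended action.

Cash

Column bests: Bear=18, Flat=18, Bull=17, Rally=18.
Equity regrets: 5, 0, 7, 0 → max 7
Bonds regrets: 5, 1, 6, 3 → max 6
Value regrets: 10, 6, 0, 6 → max 10
Growth regrets: 7, 0, 4, 7 → max 7
Balanced regrets: 3, 1, 7, 9 → max 9
Cash regrets: 0, 3, 1, 2 → max 3
Smallest max regret = 3 → Cash.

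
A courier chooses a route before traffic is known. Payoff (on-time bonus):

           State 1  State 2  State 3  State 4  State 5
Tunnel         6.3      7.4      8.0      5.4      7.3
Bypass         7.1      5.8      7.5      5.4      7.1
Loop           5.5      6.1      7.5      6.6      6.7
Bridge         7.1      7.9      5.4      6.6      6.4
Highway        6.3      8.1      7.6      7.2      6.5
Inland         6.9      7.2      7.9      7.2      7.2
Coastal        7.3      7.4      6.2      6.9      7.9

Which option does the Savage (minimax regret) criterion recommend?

Inland

Column bests: State 1=7.3, State 2=8.1, State 3=8.0, State 4=7.2, State 5=7.9.
Tunnel regrets: 1.0, 0.7, 0.0, 1.8, 0.6 → max 1.8
Bypass regrets: 0.2, 2.3, 0.5, 1.8, 0.8 → max 2.3
Loop regrets: 1.8, 2.0, 0.5, 0.6, 1.2 → max 2.0
Bridge regrets: 0.2, 0.2, 2.6, 0.6, 1.5 → max 2.6
Highway regrets: 1.0, 0.0, 0.4, 0.0, 1.4 → max 1.4
Inland regrets: 0.4, 0.9, 0.1, 0.0, 0.7 → max 0.9
Coastal regrets: 0.0, 0.7, 1.8, 0.3, 0.0 → max 1.8
Smallest max regret = 0.9 → Inland.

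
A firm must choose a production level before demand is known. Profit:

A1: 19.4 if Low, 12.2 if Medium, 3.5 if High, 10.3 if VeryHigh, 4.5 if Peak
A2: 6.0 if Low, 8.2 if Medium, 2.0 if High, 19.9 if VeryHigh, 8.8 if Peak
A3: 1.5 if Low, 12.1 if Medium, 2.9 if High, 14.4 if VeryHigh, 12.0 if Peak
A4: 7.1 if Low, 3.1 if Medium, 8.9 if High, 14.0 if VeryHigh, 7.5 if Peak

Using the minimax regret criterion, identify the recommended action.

A1

Column bests: Low=19.4, Medium=12.2, High=8.9, VeryHigh=19.9, Peak=12.0.
A1 regrets: 0.0, 0.0, 5.4, 9.6, 7.5 → max 9.6
A2 regrets: 13.4, 4.0, 6.9, 0.0, 3.2 → max 13.4
A3 regrets: 17.9, 0.1, 6.0, 5.5, 0.0 → max 17.9
A4 regrets: 12.3, 9.1, 0.0, 5.9, 4.5 → max 12.3
Smallest max regret = 9.6 → A1.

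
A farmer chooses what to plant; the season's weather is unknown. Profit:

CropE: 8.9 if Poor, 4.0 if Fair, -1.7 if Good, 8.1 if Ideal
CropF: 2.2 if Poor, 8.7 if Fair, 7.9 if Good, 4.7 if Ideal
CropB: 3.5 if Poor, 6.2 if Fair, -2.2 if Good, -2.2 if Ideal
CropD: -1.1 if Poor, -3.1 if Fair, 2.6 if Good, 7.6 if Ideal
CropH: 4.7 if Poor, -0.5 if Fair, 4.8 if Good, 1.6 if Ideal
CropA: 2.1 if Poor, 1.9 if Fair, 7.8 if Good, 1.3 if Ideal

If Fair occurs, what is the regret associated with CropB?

Best payoff under Fair is 8.7.
Regret = 8.7 − 6.2 = 2.5.

2.5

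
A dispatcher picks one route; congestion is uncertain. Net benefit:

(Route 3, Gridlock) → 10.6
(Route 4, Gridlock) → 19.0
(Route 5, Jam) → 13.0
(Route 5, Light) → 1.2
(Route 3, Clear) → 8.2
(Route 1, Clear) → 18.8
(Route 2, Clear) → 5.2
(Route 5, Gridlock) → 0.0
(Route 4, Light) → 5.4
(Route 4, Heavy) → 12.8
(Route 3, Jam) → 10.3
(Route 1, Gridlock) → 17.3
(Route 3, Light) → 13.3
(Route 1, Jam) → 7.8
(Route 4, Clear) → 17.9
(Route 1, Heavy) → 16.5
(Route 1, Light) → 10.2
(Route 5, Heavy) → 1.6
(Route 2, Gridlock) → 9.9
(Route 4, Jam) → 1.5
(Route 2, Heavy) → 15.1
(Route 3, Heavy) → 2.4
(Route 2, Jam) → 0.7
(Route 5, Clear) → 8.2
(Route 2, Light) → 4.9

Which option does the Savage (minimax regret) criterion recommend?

Route 1

Column bests: Clear=18.8, Light=13.3, Heavy=16.5, Jam=13.0, Gridlock=19.0.
Route 1 regrets: 0.0, 3.1, 0.0, 5.2, 1.7 → max 5.2
Route 2 regrets: 13.6, 8.4, 1.4, 12.3, 9.1 → max 13.6
Route 3 regrets: 10.6, 0.0, 14.1, 2.7, 8.4 → max 14.1
Route 4 regrets: 0.9, 7.9, 3.7, 11.5, 0.0 → max 11.5
Route 5 regrets: 10.6, 12.1, 14.9, 0.0, 19.0 → max 19.0
Smallest max regret = 5.2 → Route 1.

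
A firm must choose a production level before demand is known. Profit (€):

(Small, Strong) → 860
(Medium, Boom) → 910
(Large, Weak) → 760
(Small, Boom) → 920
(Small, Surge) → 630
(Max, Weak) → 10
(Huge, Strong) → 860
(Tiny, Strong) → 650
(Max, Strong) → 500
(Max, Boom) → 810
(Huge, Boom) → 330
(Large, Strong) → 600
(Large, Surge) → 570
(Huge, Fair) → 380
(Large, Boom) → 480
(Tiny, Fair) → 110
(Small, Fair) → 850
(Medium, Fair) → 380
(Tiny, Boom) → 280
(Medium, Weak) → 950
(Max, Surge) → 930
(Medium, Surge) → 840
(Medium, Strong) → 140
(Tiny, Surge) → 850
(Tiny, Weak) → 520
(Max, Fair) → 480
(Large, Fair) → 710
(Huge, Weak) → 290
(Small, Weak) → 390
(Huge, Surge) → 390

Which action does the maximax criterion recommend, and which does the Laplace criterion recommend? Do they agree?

maximax → Medium; laplace → Small (disagree)

Row maxima: Tiny=850, Small=920, Medium=950, Large=760, Huge=860, Max=930
Best best-case = 950 → Medium.
Row averages: Tiny=482, Small=730, Medium=644, Large=624, Huge=450, Max=546
Highest average = 730 → Small.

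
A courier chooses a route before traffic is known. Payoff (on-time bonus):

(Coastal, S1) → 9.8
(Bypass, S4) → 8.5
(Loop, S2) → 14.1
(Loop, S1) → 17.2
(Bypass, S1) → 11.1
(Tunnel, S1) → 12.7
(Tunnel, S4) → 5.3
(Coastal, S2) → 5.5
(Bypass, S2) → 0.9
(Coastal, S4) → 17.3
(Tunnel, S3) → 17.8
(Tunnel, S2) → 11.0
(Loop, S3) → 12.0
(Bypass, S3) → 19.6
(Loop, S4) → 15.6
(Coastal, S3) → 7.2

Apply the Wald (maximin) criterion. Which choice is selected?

Loop

Row minima: Loop=12.0, Bypass=0.9, Tunnel=5.3, Coastal=5.5
Best worst-case = 12.0 → Loop.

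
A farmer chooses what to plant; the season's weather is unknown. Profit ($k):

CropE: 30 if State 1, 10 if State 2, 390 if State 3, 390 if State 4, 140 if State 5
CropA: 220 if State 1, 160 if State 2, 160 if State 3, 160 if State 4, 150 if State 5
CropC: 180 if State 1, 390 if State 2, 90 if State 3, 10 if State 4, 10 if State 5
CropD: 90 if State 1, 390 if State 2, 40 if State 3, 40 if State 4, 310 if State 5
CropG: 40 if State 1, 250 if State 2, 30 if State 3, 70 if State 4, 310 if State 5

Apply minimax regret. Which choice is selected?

CropA

Column bests: State 1=220, State 2=390, State 3=390, State 4=390, State 5=310.
CropE regrets: 190, 380, 0, 0, 170 → max 380
CropA regrets: 0, 230, 230, 230, 160 → max 230
CropC regrets: 40, 0, 300, 380, 300 → max 380
CropD regrets: 130, 0, 350, 350, 0 → max 350
CropG regrets: 180, 140, 360, 320, 0 → max 360
Smallest max regret = 230 → CropA.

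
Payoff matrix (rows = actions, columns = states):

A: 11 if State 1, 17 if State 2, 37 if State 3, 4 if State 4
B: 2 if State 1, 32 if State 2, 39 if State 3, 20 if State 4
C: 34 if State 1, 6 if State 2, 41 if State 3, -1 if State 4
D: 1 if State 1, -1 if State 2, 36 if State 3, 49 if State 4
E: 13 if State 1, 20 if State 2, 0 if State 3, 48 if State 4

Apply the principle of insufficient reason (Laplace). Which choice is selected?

Row averages: A=17.25, B=23.25, C=20, D=21.25, E=20.25
Highest average = 23.25 → B.

B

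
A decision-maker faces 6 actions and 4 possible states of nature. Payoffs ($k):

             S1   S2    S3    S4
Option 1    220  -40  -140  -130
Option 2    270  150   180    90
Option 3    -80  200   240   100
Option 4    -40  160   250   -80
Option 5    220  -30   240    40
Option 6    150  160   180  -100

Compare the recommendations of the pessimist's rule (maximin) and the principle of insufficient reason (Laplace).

maximin → Option 2; laplace → Option 2 (agree)

Row minima: Option 1=-140, Option 2=90, Option 3=-80, Option 4=-80, Option 5=-30, Option 6=-100
Best worst-case = 90 → Option 2.
Row averages: Option 1=-22.5, Option 2=172.5, Option 3=115, Option 4=72.5, Option 5=117.5, Option 6=97.5
Highest average = 172.5 → Option 2.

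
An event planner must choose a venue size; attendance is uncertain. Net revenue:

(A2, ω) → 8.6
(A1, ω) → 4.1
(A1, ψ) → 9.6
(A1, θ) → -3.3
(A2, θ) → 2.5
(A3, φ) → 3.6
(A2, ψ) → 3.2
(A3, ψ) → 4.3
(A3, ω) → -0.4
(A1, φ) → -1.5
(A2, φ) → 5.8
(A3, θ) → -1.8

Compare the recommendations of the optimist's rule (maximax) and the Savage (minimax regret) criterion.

maximax → A1; minimax regret → A2 (disagree)

Row maxima: A1=9.6, A2=8.6, A3=4.3
Best best-case = 9.6 → A1.
Column bests: θ=2.5, φ=5.8, ψ=9.6, ω=8.6.
A1 regrets: 5.8, 7.3, 0.0, 4.5 → max 7.3
A2 regrets: 0.0, 0.0, 6.4, 0.0 → max 6.4
A3 regrets: 4.3, 2.2, 5.3, 9.0 → max 9.0
Smallest max regret = 6.4 → A2.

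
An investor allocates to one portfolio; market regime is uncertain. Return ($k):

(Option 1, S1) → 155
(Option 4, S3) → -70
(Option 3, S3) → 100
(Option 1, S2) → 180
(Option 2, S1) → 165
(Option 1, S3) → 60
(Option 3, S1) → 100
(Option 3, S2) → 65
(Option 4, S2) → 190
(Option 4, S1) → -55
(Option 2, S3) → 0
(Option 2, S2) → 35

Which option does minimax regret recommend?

Column bests: S1=165, S2=190, S3=100.
Option 1 regrets: 10, 10, 40 → max 40
Option 2 regrets: 0, 155, 100 → max 155
Option 3 regrets: 65, 125, 0 → max 125
Option 4 regrets: 220, 0, 170 → max 220
Smallest max regret = 40 → Option 1.

Option 1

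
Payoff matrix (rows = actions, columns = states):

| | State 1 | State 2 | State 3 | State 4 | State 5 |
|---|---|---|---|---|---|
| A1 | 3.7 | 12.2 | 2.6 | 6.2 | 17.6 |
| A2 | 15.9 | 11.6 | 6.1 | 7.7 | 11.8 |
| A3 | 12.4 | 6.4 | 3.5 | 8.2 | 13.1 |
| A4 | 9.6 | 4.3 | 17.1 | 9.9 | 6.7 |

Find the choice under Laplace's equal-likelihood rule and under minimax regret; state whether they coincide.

Row averages: A1=8.46, A2=10.62, A3=8.72, A4=9.52
Highest average = 10.62 → A2.
Column bests: State 1=15.9, State 2=12.2, State 3=17.1, State 4=9.9, State 5=17.6.
A1 regrets: 12.2, 0.0, 14.5, 3.7, 0.0 → max 14.5
A2 regrets: 0.0, 0.6, 11.0, 2.2, 5.8 → max 11.0
A3 regrets: 3.5, 5.8, 13.6, 1.7, 4.5 → max 13.6
A4 regrets: 6.3, 7.9, 0.0, 0.0, 10.9 → max 10.9
Smallest max regret = 10.9 → A4.

laplace → A2; minimax regret → A4 (disagree)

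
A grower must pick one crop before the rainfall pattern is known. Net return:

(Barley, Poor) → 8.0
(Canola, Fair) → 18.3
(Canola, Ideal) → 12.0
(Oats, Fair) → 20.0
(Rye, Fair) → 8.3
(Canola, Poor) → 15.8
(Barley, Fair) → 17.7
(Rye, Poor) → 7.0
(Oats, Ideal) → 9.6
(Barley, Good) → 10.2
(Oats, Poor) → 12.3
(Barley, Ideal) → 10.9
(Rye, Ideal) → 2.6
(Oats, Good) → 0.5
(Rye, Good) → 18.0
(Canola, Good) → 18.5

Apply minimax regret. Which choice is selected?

Canola

Column bests: Poor=15.8, Fair=20.0, Good=18.5, Ideal=12.0.
Rye regrets: 8.8, 11.7, 0.5, 9.4 → max 11.7
Canola regrets: 0.0, 1.7, 0.0, 0.0 → max 1.7
Barley regrets: 7.8, 2.3, 8.3, 1.1 → max 8.3
Oats regrets: 3.5, 0.0, 18.0, 2.4 → max 18.0
Smallest max regret = 1.7 → Canola.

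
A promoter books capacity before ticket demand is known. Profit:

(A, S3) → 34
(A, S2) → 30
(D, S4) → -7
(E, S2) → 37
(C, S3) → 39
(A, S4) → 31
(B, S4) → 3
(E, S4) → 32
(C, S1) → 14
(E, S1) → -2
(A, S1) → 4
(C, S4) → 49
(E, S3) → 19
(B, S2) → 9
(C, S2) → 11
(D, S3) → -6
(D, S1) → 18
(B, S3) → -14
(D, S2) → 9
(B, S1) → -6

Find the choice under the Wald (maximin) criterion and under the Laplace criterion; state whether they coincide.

Row minima: A=4, B=-14, C=11, D=-7, E=-2
Best worst-case = 11 → C.
Row averages: A=24.75, B=-2, C=28.25, D=3.5, E=21.5
Highest average = 28.25 → C.

maximin → C; laplace → C (agree)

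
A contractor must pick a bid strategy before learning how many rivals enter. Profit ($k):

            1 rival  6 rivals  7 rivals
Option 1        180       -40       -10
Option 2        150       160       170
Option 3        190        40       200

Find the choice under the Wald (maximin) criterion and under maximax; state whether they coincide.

maximin → Option 2; maximax → Option 3 (disagree)

Row minima: Option 1=-40, Option 2=150, Option 3=40
Best worst-case = 150 → Option 2.
Row maxima: Option 1=180, Option 2=170, Option 3=200
Best best-case = 200 → Option 3.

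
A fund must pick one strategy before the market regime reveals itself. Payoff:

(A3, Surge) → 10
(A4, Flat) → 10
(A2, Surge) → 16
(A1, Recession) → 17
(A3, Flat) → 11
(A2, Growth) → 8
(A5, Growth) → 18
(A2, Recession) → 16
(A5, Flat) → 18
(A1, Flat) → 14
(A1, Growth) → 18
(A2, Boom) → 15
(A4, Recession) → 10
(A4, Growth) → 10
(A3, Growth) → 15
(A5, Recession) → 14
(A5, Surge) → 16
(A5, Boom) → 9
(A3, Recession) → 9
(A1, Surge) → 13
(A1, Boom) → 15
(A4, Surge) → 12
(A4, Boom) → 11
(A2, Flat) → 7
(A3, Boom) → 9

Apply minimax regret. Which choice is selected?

A1

Column bests: Recession=17, Flat=18, Growth=18, Boom=15, Surge=16.
A1 regrets: 0, 4, 0, 0, 3 → max 4
A2 regrets: 1, 11, 10, 0, 0 → max 11
A3 regrets: 8, 7, 3, 6, 6 → max 8
A4 regrets: 7, 8, 8, 4, 4 → max 8
A5 regrets: 3, 0, 0, 6, 0 → max 6
Smallest max regret = 4 → A1.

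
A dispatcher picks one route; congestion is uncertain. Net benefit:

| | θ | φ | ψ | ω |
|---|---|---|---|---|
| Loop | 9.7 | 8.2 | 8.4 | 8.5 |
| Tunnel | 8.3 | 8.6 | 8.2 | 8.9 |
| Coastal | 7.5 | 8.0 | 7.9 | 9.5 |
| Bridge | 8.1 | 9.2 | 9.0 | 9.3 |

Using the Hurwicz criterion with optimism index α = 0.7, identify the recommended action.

Loop

Loop: 0.7·9.7 + 0.3·8.2 = 9.25
Tunnel: 0.7·8.9 + 0.3·8.2 = 8.69
Coastal: 0.7·9.5 + 0.3·7.5 = 8.9
Bridge: 0.7·9.3 + 0.3·8.1 = 8.94
Highest Hurwicz score = 9.25 → Loop.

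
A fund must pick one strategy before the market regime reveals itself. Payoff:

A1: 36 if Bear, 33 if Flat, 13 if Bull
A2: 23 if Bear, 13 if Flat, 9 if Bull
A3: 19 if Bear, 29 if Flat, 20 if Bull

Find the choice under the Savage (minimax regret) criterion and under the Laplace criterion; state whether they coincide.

minimax regret → A1; laplace → A1 (agree)

Column bests: Bear=36, Flat=33, Bull=20.
A1 regrets: 0, 0, 7 → max 7
A2 regrets: 13, 20, 11 → max 20
A3 regrets: 17, 4, 0 → max 17
Smallest max regret = 7 → A1.
Row averages: A1=82/3, A2=15, A3=68/3
Highest average = 82/3 → A1.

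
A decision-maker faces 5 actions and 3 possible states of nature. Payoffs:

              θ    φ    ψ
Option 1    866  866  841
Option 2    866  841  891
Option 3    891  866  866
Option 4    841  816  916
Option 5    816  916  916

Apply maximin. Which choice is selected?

Option 3

Row minima: Option 1=841, Option 2=841, Option 3=866, Option 4=816, Option 5=816
Best worst-case = 866 → Option 3.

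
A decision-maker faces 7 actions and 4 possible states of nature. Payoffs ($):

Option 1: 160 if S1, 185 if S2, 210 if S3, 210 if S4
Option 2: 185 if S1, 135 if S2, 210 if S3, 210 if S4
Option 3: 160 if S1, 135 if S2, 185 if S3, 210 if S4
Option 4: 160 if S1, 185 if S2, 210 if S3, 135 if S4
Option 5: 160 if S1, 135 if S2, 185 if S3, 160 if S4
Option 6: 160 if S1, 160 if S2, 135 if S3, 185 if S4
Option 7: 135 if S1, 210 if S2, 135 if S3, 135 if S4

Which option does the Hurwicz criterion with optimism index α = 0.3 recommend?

Option 1

Option 1: 0.3·210 + 0.7·160 = 175
Option 2: 0.3·210 + 0.7·135 = 157.5
Option 3: 0.3·210 + 0.7·135 = 157.5
Option 4: 0.3·210 + 0.7·135 = 157.5
Option 5: 0.3·185 + 0.7·135 = 150
Option 6: 0.3·185 + 0.7·135 = 150
Option 7: 0.3·210 + 0.7·135 = 157.5
Highest Hurwicz score = 175 → Option 1.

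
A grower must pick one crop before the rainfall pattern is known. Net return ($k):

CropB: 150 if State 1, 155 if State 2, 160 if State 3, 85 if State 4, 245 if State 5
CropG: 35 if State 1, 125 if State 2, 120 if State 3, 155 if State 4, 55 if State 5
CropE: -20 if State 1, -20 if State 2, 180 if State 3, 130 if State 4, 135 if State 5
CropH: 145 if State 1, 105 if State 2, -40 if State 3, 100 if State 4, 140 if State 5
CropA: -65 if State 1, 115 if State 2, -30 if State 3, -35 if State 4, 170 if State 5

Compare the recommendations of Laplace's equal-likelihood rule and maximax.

Row averages: CropB=159, CropG=98, CropE=81, CropH=90, CropA=31
Highest average = 159 → CropB.
Row maxima: CropB=245, CropG=155, CropE=180, CropH=145, CropA=170
Best best-case = 245 → CropB.

laplace → CropB; maximax → CropB (agree)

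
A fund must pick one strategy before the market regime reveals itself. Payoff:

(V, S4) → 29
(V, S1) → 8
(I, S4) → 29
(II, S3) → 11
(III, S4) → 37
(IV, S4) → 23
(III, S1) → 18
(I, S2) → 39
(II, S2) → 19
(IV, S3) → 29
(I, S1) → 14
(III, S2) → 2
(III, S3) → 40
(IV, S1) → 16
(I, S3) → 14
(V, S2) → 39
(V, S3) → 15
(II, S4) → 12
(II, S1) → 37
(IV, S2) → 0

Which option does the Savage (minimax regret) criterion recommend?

Column bests: S1=37, S2=39, S3=40, S4=37.
I regrets: 23, 0, 26, 8 → max 26
II regrets: 0, 20, 29, 25 → max 29
III regrets: 19, 37, 0, 0 → max 37
IV regrets: 21, 39, 11, 14 → max 39
V regrets: 29, 0, 25, 8 → max 29
Smallest max regret = 26 → I.

I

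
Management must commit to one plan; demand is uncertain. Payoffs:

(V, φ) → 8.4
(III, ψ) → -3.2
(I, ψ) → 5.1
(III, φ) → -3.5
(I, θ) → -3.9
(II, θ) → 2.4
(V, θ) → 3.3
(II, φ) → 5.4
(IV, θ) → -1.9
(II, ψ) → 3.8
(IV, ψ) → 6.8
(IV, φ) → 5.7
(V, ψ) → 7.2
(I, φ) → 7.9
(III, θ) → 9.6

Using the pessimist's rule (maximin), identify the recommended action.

Row minima: I=-3.9, II=2.4, III=-3.5, IV=-1.9, V=3.3
Best worst-case = 3.3 → V.

V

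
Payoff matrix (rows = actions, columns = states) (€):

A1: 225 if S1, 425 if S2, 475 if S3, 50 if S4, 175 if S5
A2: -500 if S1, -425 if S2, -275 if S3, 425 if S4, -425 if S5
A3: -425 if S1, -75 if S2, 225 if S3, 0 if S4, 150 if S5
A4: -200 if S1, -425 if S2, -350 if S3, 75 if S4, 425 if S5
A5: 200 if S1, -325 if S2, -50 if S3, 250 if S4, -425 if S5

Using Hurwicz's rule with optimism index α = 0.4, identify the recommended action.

A1: 0.4·475 + 0.6·50 = 220
A2: 0.4·425 + 0.6·(-500) = -130
A3: 0.4·225 + 0.6·(-425) = -165
A4: 0.4·425 + 0.6·(-425) = -85
A5: 0.4·250 + 0.6·(-425) = -155
Highest Hurwicz score = 220 → A1.

A1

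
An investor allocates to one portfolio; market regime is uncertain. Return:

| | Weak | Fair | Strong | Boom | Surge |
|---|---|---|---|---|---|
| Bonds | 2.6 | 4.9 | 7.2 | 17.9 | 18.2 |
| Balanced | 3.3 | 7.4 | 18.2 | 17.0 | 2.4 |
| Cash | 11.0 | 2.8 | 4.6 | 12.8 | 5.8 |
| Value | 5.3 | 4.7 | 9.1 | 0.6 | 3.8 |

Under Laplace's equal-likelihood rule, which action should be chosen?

Bonds

Row averages: Bonds=10.16, Balanced=9.66, Cash=7.4, Value=4.7
Highest average = 10.16 → Bonds.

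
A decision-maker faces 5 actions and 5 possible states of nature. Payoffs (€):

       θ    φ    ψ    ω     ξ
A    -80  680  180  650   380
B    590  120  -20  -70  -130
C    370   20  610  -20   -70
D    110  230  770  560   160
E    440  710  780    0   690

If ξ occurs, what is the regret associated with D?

530

Best payoff under ξ is 690.
Regret = 690 − 160 = 530.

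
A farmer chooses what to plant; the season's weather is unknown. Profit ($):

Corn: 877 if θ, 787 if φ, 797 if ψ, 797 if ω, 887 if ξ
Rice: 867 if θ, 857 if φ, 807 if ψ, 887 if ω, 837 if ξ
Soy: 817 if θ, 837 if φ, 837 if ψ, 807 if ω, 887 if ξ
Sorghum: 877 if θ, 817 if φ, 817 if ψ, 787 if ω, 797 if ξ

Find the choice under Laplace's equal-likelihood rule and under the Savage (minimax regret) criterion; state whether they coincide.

Row averages: Corn=829, Rice=851, Soy=837, Sorghum=819
Highest average = 851 → Rice.
Column bests: θ=877, φ=857, ψ=837, ω=887, ξ=887.
Corn regrets: 0, 70, 40, 90, 0 → max 90
Rice regrets: 10, 0, 30, 0, 50 → max 50
Soy regrets: 60, 20, 0, 80, 0 → max 80
Sorghum regrets: 0, 40, 20, 100, 90 → max 100
Smallest max regret = 50 → Rice.

laplace → Rice; minimax regret → Rice (agree)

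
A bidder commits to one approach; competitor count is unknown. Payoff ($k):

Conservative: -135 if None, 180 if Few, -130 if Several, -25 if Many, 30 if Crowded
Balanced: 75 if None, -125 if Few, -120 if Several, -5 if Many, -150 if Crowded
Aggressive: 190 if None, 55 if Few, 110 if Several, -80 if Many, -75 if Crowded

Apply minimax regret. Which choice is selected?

Aggressive

Column bests: None=190, Few=180, Several=110, Many=-5, Crowded=30.
Conservative regrets: 325, 0, 240, 20, 0 → max 325
Balanced regrets: 115, 305, 230, 0, 180 → max 305
Aggressive regrets: 0, 125, 0, 75, 105 → max 125
Smallest max regret = 125 → Aggressive.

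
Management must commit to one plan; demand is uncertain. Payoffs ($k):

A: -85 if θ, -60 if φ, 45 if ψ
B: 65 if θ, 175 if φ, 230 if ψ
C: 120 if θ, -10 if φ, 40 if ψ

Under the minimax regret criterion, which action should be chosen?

Column bests: θ=120, φ=175, ψ=230.
A regrets: 205, 235, 185 → max 235
B regrets: 55, 0, 0 → max 55
C regrets: 0, 185, 190 → max 190
Smallest max regret = 55 → B.

B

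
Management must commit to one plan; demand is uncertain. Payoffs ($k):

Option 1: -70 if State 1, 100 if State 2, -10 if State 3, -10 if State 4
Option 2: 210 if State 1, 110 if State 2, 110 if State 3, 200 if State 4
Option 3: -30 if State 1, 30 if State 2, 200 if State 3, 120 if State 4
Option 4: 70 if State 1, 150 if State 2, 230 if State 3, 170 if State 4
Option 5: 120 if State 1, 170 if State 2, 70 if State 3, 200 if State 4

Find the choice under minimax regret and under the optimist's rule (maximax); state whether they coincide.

Column bests: State 1=210, State 2=170, State 3=230, State 4=200.
Option 1 regrets: 280, 70, 240, 210 → max 280
Option 2 regrets: 0, 60, 120, 0 → max 120
Option 3 regrets: 240, 140, 30, 80 → max 240
Option 4 regrets: 140, 20, 0, 30 → max 140
Option 5 regrets: 90, 0, 160, 0 → max 160
Smallest max regret = 120 → Option 2.
Row maxima: Option 1=100, Option 2=210, Option 3=200, Option 4=230, Option 5=200
Best best-case = 230 → Option 4.

minimax regret → Option 2; maximax → Option 4 (disagree)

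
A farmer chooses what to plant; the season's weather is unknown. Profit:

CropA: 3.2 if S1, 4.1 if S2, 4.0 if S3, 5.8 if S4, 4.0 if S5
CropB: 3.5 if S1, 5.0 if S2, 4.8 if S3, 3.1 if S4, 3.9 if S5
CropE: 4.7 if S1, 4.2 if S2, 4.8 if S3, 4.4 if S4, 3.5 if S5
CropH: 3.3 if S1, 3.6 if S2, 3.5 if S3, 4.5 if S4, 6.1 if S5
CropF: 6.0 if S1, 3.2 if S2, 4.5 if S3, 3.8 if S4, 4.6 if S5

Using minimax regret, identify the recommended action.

CropF

Column bests: S1=6.0, S2=5.0, S3=4.8, S4=5.8, S5=6.1.
CropA regrets: 2.8, 0.9, 0.8, 0.0, 2.1 → max 2.8
CropB regrets: 2.5, 0.0, 0.0, 2.7, 2.2 → max 2.7
CropE regrets: 1.3, 0.8, 0.0, 1.4, 2.6 → max 2.6
CropH regrets: 2.7, 1.4, 1.3, 1.3, 0.0 → max 2.7
CropF regrets: 0.0, 1.8, 0.3, 2.0, 1.5 → max 2.0
Smallest max regret = 2.0 → CropF.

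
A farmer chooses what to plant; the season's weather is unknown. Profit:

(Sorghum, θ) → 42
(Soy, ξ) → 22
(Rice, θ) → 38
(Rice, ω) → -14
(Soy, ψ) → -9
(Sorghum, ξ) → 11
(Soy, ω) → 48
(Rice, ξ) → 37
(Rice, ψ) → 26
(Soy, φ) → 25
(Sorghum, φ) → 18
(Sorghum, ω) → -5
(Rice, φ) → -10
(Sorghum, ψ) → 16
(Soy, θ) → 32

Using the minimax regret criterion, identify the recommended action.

Column bests: θ=42, φ=25, ψ=26, ω=48, ξ=37.
Sorghum regrets: 0, 7, 10, 53, 26 → max 53
Soy regrets: 10, 0, 35, 0, 15 → max 35
Rice regrets: 4, 35, 0, 62, 0 → max 62
Smallest max regret = 35 → Soy.

Soy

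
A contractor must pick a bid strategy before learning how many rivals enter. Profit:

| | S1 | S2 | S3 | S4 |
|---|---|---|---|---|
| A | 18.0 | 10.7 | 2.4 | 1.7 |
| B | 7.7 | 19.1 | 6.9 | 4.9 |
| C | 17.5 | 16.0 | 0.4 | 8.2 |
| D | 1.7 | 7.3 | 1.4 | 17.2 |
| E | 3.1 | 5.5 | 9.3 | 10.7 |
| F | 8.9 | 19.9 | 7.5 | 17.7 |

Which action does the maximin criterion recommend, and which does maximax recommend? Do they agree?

Row minima: A=1.7, B=4.9, C=0.4, D=1.4, E=3.1, F=7.5
Best worst-case = 7.5 → F.
Row maxima: A=18.0, B=19.1, C=17.5, D=17.2, E=10.7, F=19.9
Best best-case = 19.9 → F.

maximin → F; maximax → F (agree)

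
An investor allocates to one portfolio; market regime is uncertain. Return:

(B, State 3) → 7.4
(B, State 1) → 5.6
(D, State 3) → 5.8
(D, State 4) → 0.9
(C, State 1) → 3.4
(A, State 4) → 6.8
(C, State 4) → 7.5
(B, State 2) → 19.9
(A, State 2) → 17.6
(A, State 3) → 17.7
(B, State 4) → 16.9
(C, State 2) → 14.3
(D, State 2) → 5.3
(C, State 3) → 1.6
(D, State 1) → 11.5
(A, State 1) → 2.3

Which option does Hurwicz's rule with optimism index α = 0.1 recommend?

B

A: 0.1·17.7 + 0.9·2.3 = 3.84
B: 0.1·19.9 + 0.9·5.6 = 7.03
C: 0.1·14.3 + 0.9·1.6 = 2.87
D: 0.1·11.5 + 0.9·0.9 = 1.96
Highest Hurwicz score = 7.03 → B.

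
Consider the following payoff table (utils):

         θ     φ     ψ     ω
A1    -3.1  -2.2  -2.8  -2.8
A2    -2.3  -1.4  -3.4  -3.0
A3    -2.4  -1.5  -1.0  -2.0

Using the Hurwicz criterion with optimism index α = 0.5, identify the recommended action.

A1: 0.5·(-2.2) + 0.5·(-3.1) = -2.65
A2: 0.5·(-1.4) + 0.5·(-3.4) = -2.4
A3: 0.5·(-1.0) + 0.5·(-2.4) = -1.7
Highest Hurwicz score = -1.7 → A3.

A3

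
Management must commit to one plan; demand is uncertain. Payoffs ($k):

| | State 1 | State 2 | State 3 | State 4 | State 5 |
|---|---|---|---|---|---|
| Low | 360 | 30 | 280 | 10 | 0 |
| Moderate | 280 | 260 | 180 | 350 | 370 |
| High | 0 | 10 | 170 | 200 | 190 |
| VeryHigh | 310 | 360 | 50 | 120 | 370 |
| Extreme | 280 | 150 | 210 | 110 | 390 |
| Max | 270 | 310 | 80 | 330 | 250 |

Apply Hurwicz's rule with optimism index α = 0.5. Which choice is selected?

Moderate

Low: 0.5·360 + 0.5·0 = 180
Moderate: 0.5·370 + 0.5·180 = 275
High: 0.5·200 + 0.5·0 = 100
VeryHigh: 0.5·370 + 0.5·50 = 210
Extreme: 0.5·390 + 0.5·110 = 250
Max: 0.5·330 + 0.5·80 = 205
Highest Hurwicz score = 275 → Moderate.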